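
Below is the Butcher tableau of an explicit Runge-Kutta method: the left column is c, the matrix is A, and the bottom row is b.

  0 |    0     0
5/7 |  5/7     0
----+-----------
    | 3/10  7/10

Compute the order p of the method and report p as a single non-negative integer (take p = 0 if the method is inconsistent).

2

b = (3/10, 7/10)
c = (0, 5/7)
Σ b_i: 3/10·1 + 7/10·1 = 1 ✓
b·c: 7/10·5/7 = 1/2 ✓; 2 stages ⇒ order 2.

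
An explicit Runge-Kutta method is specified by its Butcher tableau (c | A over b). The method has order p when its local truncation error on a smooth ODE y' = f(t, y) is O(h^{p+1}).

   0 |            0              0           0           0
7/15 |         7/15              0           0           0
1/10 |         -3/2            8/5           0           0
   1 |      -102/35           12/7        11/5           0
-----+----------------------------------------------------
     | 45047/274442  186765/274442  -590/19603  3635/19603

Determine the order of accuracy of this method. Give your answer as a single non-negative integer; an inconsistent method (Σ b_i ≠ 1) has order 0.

b = (45047/274442, 186765/274442, -590/19603, 3635/19603)
c = (0, 7/15, 1/10, 1)
Ac = (0, 0, 56/75, 51/50)
Σ b_i: 45047/274442·1 + 186765/274442·1 + (-590/19603)·1 + 3635/19603·1 = 1 ✓
b·c: 186765/274442·7/15 + (-590/19603)·1/10 + 3635/19603·1 = 1/2 ✓
b·c²: 186765/274442·49/225 + (-590/19603)·1/100 + 3635/19603·1 = 1/3 ✓
b·Ac: (-590/19603)·56/75 + 3635/19603·51/50 = 1/6 ✓
b·c³: 186765/274442·343/3375 + (-590/19603)·1/1000 + 3635/19603·1 = 4491167/17642700 ≠ 1/4 ⇒ order 3.
b·(c∘Ac): (-590/19603)·28/375 + 3635/19603·51/50 = 549547/2940450 ≠ 1/8
b·Ac²: (-590/19603)·392/1125 + 3635/19603·593/1500 = 1108309/17642700 ≠ 1/12
b·A²c: 3635/19603·616/375 = 447832/1470225 ≠ 1/24

3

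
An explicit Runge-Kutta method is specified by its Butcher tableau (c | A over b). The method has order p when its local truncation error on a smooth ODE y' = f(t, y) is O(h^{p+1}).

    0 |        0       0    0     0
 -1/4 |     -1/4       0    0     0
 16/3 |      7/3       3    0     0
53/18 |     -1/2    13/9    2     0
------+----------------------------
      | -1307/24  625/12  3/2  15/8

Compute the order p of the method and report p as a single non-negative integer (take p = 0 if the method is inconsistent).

2

b = (-1307/24, 625/12, 3/2, 15/8)
c = (0, -1/4, 16/3, 53/18)
Ac = (0, 0, -3/4, 371/36)
Σ b_i: (-1307/24)·1 + 625/12·1 + 3/2·1 + 15/8·1 = 1 ✓
b·c: 625/12·(-1/4) + 3/2·16/3 + 15/8·53/18 = 1/2 ✓
b·c²: 625/12·1/16 + 3/2·256/9 + 15/8·2809/324 = 107443/1728 ≠ 1/3 ⇒ order 2.
b·Ac: 3/2·(-3/4) + 15/8·371/36 = 1747/96 ≠ 1/6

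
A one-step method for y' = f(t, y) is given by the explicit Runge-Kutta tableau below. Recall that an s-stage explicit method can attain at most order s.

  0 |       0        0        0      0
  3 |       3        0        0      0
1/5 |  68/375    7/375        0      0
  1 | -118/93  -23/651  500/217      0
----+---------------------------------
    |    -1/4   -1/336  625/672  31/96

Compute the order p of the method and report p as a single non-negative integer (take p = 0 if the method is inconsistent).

4

b = (-1/4, -1/336, 625/672, 31/96)
c = (0, 3, 1/5, 1)
Ac = (0, 0, 7/125, 11/31)
Σ b_i: (-1/4)·1 + (-1/336)·1 + 625/672·1 + 31/96·1 = 1 ✓
b·c: (-1/336)·3 + 625/672·1/5 + 31/96·1 = 1/2 ✓
b·c²: (-1/336)·9 + 625/672·1/25 + 31/96·1 = 1/3 ✓
b·Ac: 625/672·7/125 + 31/96·11/31 = 1/6 ✓
b·c³: (-1/336)·27 + 625/672·1/125 + 31/96·1 = 1/4 ✓
b·(c∘Ac): 625/672·7/625 + 31/96·11/31 = 1/8 ✓
b·Ac²: 625/672·21/125 + 31/96·(-7/31) = 1/12 ✓
b·A²c: 31/96·4/31 = 1/24 ✓; 4 stages ⇒ order 4.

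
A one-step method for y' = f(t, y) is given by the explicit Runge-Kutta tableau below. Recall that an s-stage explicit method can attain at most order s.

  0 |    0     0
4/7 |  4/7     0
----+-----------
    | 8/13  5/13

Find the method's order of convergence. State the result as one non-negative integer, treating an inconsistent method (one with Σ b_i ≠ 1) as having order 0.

1

b = (8/13, 5/13)
c = (0, 4/7)
Σ b_i: 8/13·1 + 5/13·1 = 1 ✓
b·c: 5/13·4/7 = 20/91 ≠ 1/2 ⇒ order 1.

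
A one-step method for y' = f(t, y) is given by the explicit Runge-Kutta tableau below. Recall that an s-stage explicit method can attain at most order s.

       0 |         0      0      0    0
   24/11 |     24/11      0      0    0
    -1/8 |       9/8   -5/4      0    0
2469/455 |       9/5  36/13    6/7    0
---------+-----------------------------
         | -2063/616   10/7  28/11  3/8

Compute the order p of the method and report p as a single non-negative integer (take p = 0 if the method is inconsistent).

b = (-2063/616, 10/7, 28/11, 3/8)
c = (0, 24/11, -1/8, 2469/455)
Ac = (0, 0, -30/11, 23763/4004)
Σ b_i: (-2063/616)·1 + 10/7·1 + 28/11·1 + 3/8·1 = 1 ✓
b·c: 10/7·24/11 + 28/11·(-1/8) + 3/8·2469/455 = 193537/40040 ≠ 1/2 ⇒ order 1.

1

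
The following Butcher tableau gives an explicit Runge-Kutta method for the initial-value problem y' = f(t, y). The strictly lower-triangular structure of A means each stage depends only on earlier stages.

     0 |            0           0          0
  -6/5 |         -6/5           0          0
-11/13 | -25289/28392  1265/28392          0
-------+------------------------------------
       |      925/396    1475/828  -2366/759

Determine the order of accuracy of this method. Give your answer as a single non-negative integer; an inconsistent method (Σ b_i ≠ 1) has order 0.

3

b = (925/396, 1475/828, -2366/759)
c = (0, -6/5, -11/13)
Ac = (0, 0, -253/4732)
Σ b_i: 925/396·1 + 1475/828·1 + (-2366/759)·1 = 1 ✓
b·c: 1475/828·(-6/5) + (-2366/759)·(-11/13) = 1/2 ✓
b·c²: 1475/828·36/25 + (-2366/759)·121/169 = 1/3 ✓
b·Ac: (-2366/759)·(-253/4732) = 1/6 ✓; 3 stages ⇒ order 3.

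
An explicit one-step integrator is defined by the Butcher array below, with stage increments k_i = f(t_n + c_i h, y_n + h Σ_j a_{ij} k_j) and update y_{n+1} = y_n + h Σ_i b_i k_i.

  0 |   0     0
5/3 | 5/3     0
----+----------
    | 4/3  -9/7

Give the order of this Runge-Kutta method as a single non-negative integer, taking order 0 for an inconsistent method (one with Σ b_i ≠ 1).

0

b = (4/3, -9/7)
c = (0, 5/3)
Σ b_i: 4/3·1 + (-9/7)·1 = 1/21 ≠ 1 ⇒ order 0.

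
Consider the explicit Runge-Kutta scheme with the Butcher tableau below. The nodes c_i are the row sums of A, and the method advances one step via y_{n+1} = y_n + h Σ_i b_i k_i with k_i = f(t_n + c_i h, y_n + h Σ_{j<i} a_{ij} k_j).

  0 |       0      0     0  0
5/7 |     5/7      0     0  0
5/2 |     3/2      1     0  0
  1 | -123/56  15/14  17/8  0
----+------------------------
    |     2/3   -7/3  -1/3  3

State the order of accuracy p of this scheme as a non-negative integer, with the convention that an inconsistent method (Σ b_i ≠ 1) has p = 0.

2

b = (2/3, -7/3, -1/3, 3)
c = (0, 5/7, 5/2, 1)
Ac = (0, 0, 5/7, 4765/784)
Σ b_i: 2/3·1 + (-7/3)·1 + (-1/3)·1 + 3·1 = 1 ✓
b·c: (-7/3)·5/7 + (-1/3)·5/2 + 3·1 = 1/2 ✓
b·c²: (-7/3)·25/49 + (-1/3)·25/4 + 3·1 = -23/84 ≠ 1/3 ⇒ order 2.
b·Ac: (-1/3)·5/7 + 3·4765/784 = 42325/2352 ≠ 1/6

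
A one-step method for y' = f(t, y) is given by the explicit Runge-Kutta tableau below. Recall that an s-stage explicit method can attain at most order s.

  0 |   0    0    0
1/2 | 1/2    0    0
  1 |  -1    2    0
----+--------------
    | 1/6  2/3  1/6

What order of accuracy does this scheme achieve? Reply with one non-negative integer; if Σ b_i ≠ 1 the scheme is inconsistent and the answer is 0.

3

b = (1/6, 2/3, 1/6)
c = (0, 1/2, 1)
Ac = (0, 0, 1)
Σ b_i: 1/6·1 + 2/3·1 + 1/6·1 = 1 ✓
b·c: 2/3·1/2 + 1/6·1 = 1/2 ✓
b·c²: 2/3·1/4 + 1/6·1 = 1/3 ✓
b·Ac: 1/6·1 = 1/6 ✓; 3 stages ⇒ order 3.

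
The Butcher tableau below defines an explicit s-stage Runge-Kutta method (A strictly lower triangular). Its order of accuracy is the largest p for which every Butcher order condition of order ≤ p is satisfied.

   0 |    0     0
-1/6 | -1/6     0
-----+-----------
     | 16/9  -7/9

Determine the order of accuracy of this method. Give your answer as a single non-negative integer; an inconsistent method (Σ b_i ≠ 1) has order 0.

1

b = (16/9, -7/9)
c = (0, -1/6)
Σ b_i: 16/9·1 + (-7/9)·1 = 1 ✓
b·c: (-7/9)·(-1/6) = 7/54 ≠ 1/2 ⇒ order 1.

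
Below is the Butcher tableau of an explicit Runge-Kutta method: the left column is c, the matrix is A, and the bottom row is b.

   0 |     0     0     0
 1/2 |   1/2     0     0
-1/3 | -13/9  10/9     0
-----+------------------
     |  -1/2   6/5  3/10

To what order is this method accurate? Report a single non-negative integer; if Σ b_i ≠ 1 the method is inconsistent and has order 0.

b = (-1/2, 6/5, 3/10)
c = (0, 1/2, -1/3)
Ac = (0, 0, 5/9)
Σ b_i: (-1/2)·1 + 6/5·1 + 3/10·1 = 1 ✓
b·c: 6/5·1/2 + 3/10·(-1/3) = 1/2 ✓
b·c²: 6/5·1/4 + 3/10·1/9 = 1/3 ✓
b·Ac: 3/10·5/9 = 1/6 ✓; 3 stages ⇒ order 3.

3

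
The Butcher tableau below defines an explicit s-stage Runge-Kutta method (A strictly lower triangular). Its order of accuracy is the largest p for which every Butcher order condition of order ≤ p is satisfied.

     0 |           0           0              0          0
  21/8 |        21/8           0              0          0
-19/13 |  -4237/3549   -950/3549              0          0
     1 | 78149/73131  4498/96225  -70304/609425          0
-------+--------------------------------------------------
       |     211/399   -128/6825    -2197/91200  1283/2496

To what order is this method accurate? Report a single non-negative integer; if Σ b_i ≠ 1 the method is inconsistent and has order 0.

4

b = (211/399, -128/6825, -2197/91200, 1283/2496)
c = (0, 21/8, -19/13, 1)
Ac = (0, 0, -475/676, 1495/5132)
Σ b_i: 211/399·1 + (-128/6825)·1 + (-2197/91200)·1 + 1283/2496·1 = 1 ✓
b·c: (-128/6825)·21/8 + (-2197/91200)·(-19/13) + 1283/2496·1 = 1/2 ✓
b·c²: (-128/6825)·441/64 + (-2197/91200)·361/169 + 1283/2496·1 = 1/3 ✓
b·Ac: (-2197/91200)·(-475/676) + 1283/2496·1495/5132 = 1/6 ✓
b·c³: (-128/6825)·9261/512 + (-2197/91200)·(-6859/2197) + 1283/2496·1 = 1/4 ✓
b·(c∘Ac): (-2197/91200)·9025/8788 + 1283/2496·1495/5132 = 1/8 ✓
b·Ac²: (-2197/91200)·(-9975/5408) + 1283/2496·3107/41056 = 1/12 ✓
b·A²c: 1283/2496·104/1283 = 1/24 ✓; 4 stages ⇒ order 4.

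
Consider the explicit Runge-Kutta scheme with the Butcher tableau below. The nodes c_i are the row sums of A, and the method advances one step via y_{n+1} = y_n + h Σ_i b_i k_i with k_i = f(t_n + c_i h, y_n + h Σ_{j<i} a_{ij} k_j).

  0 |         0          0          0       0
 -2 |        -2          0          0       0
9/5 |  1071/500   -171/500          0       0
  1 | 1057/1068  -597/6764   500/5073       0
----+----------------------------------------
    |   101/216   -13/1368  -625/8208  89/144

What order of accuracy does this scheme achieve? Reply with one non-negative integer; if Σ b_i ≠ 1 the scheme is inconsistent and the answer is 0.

4

b = (101/216, -13/1368, -625/8208, 89/144)
c = (0, -2, 9/5, 1)
Ac = (0, 0, 171/250, 63/178)
Σ b_i: 101/216·1 + (-13/1368)·1 + (-625/8208)·1 + 89/144·1 = 1 ✓
b·c: (-13/1368)·(-2) + (-625/8208)·9/5 + 89/144·1 = 1/2 ✓
b·c²: (-13/1368)·4 + (-625/8208)·81/25 + 89/144·1 = 1/3 ✓
b·Ac: (-625/8208)·171/250 + 89/144·63/178 = 1/6 ✓
b·c³: (-13/1368)·(-8) + (-625/8208)·729/125 + 89/144·1 = 1/4 ✓
b·(c∘Ac): (-625/8208)·1539/1250 + 89/144·63/178 = 1/8 ✓
b·Ac²: (-625/8208)·(-171/125) + 89/144·(-3/89) = 1/12 ✓
b·A²c: 89/144·6/89 = 1/24 ✓; 4 stages ⇒ order 4.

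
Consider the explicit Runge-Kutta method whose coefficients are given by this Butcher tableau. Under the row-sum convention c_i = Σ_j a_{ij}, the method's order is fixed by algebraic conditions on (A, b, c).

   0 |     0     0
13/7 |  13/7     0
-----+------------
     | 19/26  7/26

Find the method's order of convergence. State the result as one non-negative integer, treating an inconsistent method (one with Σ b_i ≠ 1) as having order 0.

2

b = (19/26, 7/26)
c = (0, 13/7)
Σ b_i: 19/26·1 + 7/26·1 = 1 ✓
b·c: 7/26·13/7 = 1/2 ✓; 2 stages ⇒ order 2.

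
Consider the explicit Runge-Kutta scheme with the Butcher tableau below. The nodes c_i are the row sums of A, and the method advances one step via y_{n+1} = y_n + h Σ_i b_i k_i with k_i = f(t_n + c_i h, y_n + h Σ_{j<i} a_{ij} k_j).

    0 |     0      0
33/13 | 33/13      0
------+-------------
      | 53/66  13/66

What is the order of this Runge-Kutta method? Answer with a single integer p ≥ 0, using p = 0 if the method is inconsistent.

b = (53/66, 13/66)
c = (0, 33/13)
Σ b_i: 53/66·1 + 13/66·1 = 1 ✓
b·c: 13/66·33/13 = 1/2 ✓; 2 stages ⇒ order 2.

2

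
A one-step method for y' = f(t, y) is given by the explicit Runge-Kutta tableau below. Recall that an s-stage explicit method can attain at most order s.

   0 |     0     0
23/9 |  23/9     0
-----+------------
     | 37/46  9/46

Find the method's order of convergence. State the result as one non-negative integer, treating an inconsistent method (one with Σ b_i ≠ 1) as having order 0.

2

b = (37/46, 9/46)
c = (0, 23/9)
Σ b_i: 37/46·1 + 9/46·1 = 1 ✓
b·c: 9/46·23/9 = 1/2 ✓; 2 stages ⇒ order 2.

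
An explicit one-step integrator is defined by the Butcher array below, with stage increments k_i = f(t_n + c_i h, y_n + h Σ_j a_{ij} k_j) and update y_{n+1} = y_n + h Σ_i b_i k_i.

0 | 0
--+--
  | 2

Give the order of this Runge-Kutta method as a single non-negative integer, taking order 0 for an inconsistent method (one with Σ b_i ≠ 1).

b = (2)
c = (0)
Σ b_i: 2·1 = 2 ≠ 1 ⇒ order 0.

0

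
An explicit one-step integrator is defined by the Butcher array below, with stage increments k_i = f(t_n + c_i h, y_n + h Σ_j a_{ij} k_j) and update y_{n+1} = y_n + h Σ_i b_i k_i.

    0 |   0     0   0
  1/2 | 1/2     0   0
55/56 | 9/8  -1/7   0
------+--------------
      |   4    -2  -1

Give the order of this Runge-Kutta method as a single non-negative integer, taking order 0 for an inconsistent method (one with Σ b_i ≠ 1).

1

b = (4, -2, -1)
c = (0, 1/2, 55/56)
Ac = (0, 0, -1/14)
Σ b_i: 4·1 + (-2)·1 + (-1)·1 = 1 ✓
b·c: (-2)·1/2 + (-1)·55/56 = -111/56 ≠ 1/2 ⇒ order 1.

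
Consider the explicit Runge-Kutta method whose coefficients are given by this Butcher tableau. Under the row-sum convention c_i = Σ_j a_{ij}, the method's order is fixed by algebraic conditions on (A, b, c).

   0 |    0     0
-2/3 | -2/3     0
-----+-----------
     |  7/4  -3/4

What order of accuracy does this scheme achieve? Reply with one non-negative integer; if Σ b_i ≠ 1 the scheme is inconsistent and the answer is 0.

2

b = (7/4, -3/4)
c = (0, -2/3)
Σ b_i: 7/4·1 + (-3/4)·1 = 1 ✓
b·c: (-3/4)·(-2/3) = 1/2 ✓; 2 stages ⇒ order 2.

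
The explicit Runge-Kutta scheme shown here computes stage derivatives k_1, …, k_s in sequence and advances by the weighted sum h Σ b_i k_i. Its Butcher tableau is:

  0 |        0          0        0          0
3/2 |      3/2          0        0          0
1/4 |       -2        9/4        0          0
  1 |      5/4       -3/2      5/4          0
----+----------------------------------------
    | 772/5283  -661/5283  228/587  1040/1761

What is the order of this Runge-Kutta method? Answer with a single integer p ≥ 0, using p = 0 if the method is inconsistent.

b = (772/5283, -661/5283, 228/587, 1040/1761)
c = (0, 3/2, 1/4, 1)
Ac = (0, 0, 27/8, -31/16)
Σ b_i: 772/5283·1 + (-661/5283)·1 + 228/587·1 + 1040/1761·1 = 1 ✓
b·c: (-661/5283)·3/2 + 228/587·1/4 + 1040/1761·1 = 1/2 ✓
b·c²: (-661/5283)·9/4 + 228/587·1/16 + 1040/1761·1 = 1/3 ✓
b·Ac: 228/587·27/8 + 1040/1761·(-31/16) = 1/6 ✓
b·c³: (-661/5283)·27/8 + 228/587·1/64 + 1040/1761·1 = 4913/28176 ≠ 1/4 ⇒ order 3.
b·(c∘Ac): 228/587·27/32 + 1040/1761·(-31/16) = -11503/14088 ≠ 1/8
b·Ac²: 228/587·81/16 + 1040/1761·(-211/64) = 34/1761 ≠ 1/12
b·A²c: 1040/1761·135/32 = 2925/1174 ≠ 1/24

3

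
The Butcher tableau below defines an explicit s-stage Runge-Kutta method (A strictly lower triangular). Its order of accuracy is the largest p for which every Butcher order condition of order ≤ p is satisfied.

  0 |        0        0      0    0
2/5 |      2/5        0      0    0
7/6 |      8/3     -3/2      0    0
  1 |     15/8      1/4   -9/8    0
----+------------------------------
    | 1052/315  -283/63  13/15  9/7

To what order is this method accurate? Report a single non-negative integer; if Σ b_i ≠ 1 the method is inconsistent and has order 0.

b = (1052/315, -283/63, 13/15, 9/7)
c = (0, 2/5, 7/6, 1)
Ac = (0, 0, -3/5, -97/80)
Σ b_i: 1052/315·1 + (-283/63)·1 + 13/15·1 + 9/7·1 = 1 ✓
b·c: (-283/63)·2/5 + 13/15·7/6 + 9/7·1 = 1/2 ✓
b·c²: (-283/63)·4/25 + 13/15·49/36 + 9/7·1 = 33011/18900 ≠ 1/3 ⇒ order 2.
b·Ac: 13/15·(-3/5) + 9/7·(-97/80) = -5821/2800 ≠ 1/6

2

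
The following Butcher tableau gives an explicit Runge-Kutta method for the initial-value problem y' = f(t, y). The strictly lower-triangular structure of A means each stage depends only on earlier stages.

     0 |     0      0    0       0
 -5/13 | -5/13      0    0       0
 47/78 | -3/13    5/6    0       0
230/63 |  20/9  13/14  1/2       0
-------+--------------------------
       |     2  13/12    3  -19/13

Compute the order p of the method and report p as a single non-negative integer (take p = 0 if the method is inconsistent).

0

b = (2, 13/12, 3, -19/13)
c = (0, -5/13, 47/78, 230/63)
Ac = (0, 0, -25/78, -61/1092)
Σ b_i: 2·1 + 13/12·1 + 3·1 + (-19/13)·1 = 721/156 ≠ 1 ⇒ order 0.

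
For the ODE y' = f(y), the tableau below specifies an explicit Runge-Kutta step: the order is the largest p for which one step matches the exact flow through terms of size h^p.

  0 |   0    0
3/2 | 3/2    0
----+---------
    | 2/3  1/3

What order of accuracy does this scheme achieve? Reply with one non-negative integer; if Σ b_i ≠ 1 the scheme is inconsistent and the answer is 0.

2

b = (2/3, 1/3)
c = (0, 3/2)
Σ b_i: 2/3·1 + 1/3·1 = 1 ✓
b·c: 1/3·3/2 = 1/2 ✓; 2 stages ⇒ order 2.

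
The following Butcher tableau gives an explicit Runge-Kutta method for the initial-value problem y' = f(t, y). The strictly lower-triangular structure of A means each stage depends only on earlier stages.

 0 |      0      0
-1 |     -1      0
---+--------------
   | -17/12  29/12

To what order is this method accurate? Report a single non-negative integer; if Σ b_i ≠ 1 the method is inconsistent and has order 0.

1

b = (-17/12, 29/12)
c = (0, -1)
Σ b_i: (-17/12)·1 + 29/12·1 = 1 ✓
b·c: 29/12·(-1) = -29/12 ≠ 1/2 ⇒ order 1.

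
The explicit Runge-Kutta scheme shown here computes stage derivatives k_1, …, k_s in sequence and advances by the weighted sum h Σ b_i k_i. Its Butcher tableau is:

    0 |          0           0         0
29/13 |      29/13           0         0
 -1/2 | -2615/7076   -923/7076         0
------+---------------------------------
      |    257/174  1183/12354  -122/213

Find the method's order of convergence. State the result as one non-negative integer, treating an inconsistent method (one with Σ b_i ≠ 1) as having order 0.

3

b = (257/174, 1183/12354, -122/213)
c = (0, 29/13, -1/2)
Ac = (0, 0, -71/244)
Σ b_i: 257/174·1 + 1183/12354·1 + (-122/213)·1 = 1 ✓
b·c: 1183/12354·29/13 + (-122/213)·(-1/2) = 1/2 ✓
b·c²: 1183/12354·841/169 + (-122/213)·1/4 = 1/3 ✓
b·Ac: (-122/213)·(-71/244) = 1/6 ✓; 3 stages ⇒ order 3.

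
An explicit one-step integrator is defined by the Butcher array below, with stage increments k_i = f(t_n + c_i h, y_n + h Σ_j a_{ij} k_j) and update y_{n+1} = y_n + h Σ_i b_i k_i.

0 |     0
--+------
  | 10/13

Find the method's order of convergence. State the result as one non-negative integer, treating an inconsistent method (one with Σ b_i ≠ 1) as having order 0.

b = (10/13)
c = (0)
Σ b_i: 10/13·1 = 10/13 ≠ 1 ⇒ order 0.

0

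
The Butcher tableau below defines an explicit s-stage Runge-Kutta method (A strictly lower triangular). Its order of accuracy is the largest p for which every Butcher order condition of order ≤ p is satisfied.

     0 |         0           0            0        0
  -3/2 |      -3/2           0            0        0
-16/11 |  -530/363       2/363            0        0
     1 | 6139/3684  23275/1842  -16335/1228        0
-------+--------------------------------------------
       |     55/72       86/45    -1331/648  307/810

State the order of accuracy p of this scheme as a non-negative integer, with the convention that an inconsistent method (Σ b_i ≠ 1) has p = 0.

b = (55/72, 86/45, -1331/648, 307/810)
c = (0, -3/2, -16/11, 1)
Ac = (0, 0, -1/121, 485/1228)
Σ b_i: 55/72·1 + 86/45·1 + (-1331/648)·1 + 307/810·1 = 1 ✓
b·c: 86/45·(-3/2) + (-1331/648)·(-16/11) + 307/810·1 = 1/2 ✓
b·c²: 86/45·9/4 + (-1331/648)·256/121 + 307/810·1 = 1/3 ✓
b·Ac: (-1331/648)·(-1/121) + 307/810·485/1228 = 1/6 ✓
b·c³: 86/45·(-27/8) + (-1331/648)·(-4096/1331) + 307/810·1 = 1/4 ✓
b·(c∘Ac): (-1331/648)·16/1331 + 307/810·485/1228 = 1/8 ✓
b·Ac²: (-1331/648)·3/242 + 307/810·705/2456 = 1/12 ✓
b·A²c: 307/810·135/1228 = 1/24 ✓; 4 stages ⇒ order 4.

4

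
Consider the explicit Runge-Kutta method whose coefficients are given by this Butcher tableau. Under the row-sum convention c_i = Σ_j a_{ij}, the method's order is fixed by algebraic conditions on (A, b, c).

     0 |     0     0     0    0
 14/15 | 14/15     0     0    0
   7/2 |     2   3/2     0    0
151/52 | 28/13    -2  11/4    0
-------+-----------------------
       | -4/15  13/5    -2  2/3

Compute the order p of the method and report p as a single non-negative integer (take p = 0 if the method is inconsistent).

1

b = (-4/15, 13/5, -2, 2/3)
c = (0, 14/15, 7/2, 151/52)
Ac = (0, 0, 7/5, 931/120)
Σ b_i: (-4/15)·1 + 13/5·1 + (-2)·1 + 2/3·1 = 1 ✓
b·c: 13/5·14/15 + (-2)·7/2 + 2/3·151/52 = -5143/1950 ≠ 1/2 ⇒ order 1.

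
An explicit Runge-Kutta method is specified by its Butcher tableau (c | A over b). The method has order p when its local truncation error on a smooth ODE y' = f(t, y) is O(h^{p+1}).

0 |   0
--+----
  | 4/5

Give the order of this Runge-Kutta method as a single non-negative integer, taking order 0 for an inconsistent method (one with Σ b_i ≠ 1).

b = (4/5)
c = (0)
Σ b_i: 4/5·1 = 4/5 ≠ 1 ⇒ order 0.

0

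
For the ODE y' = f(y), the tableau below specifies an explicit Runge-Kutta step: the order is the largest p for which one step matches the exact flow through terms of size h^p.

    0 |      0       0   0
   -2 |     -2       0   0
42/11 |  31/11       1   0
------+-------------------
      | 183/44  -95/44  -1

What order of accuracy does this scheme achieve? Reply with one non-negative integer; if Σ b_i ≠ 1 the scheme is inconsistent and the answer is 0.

b = (183/44, -95/44, -1)
c = (0, -2, 42/11)
Ac = (0, 0, -2)
Σ b_i: 183/44·1 + (-95/44)·1 + (-1)·1 = 1 ✓
b·c: (-95/44)·(-2) + (-1)·42/11 = 1/2 ✓
b·c²: (-95/44)·4 + (-1)·1764/121 = -2809/121 ≠ 1/3 ⇒ order 2.
b·Ac: (-1)·(-2) = 2 ≠ 1/6

2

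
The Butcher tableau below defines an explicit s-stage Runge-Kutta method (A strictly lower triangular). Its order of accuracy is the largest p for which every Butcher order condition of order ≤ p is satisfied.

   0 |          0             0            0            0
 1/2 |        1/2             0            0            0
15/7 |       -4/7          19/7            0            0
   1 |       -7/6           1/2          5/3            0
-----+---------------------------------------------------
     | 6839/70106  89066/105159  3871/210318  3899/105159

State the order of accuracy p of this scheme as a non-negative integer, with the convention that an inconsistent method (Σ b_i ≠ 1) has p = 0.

3

b = (6839/70106, 89066/105159, 3871/210318, 3899/105159)
c = (0, 1/2, 15/7, 1)
Ac = (0, 0, 19/14, 107/28)
Σ b_i: 6839/70106·1 + 89066/105159·1 + 3871/210318·1 + 3899/105159·1 = 1 ✓
b·c: 89066/105159·1/2 + 3871/210318·15/7 + 3899/105159·1 = 1/2 ✓
b·c²: 89066/105159·1/4 + 3871/210318·225/49 + 3899/105159·1 = 1/3 ✓
b·Ac: 3871/210318·19/14 + 3899/105159·107/28 = 1/6 ✓
b·c³: 89066/105159·1/8 + 3871/210318·3375/343 + 3899/105159·1 = 318051/981484 ≠ 1/4 ⇒ order 3.
b·(c∘Ac): 3871/210318·285/98 + 3899/105159·107/28 = 41057/210318 ≠ 1/8
b·Ac²: 3871/210318·19/28 + 3899/105159·3049/392 = 295307/981484 ≠ 1/12
b·A²c: 3899/105159·95/42 = 52915/630954 ≠ 1/24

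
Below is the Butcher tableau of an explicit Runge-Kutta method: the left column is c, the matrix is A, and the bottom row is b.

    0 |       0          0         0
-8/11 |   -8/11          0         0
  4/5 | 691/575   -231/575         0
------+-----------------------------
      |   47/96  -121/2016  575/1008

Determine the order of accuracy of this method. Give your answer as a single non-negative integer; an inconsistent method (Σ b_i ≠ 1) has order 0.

b = (47/96, -121/2016, 575/1008)
c = (0, -8/11, 4/5)
Ac = (0, 0, 168/575)
Σ b_i: 47/96·1 + (-121/2016)·1 + 575/1008·1 = 1 ✓
b·c: (-121/2016)·(-8/11) + 575/1008·4/5 = 1/2 ✓
b·c²: (-121/2016)·64/121 + 575/1008·16/25 = 1/3 ✓
b·Ac: 575/1008·168/575 = 1/6 ✓; 3 stages ⇒ order 3.

3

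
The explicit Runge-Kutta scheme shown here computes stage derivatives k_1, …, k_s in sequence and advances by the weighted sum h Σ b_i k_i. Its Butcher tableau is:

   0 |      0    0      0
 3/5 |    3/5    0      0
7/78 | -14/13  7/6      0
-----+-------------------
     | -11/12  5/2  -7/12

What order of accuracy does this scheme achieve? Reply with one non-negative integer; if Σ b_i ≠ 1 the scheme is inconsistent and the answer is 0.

1

b = (-11/12, 5/2, -7/12)
c = (0, 3/5, 7/78)
Ac = (0, 0, 7/10)
Σ b_i: (-11/12)·1 + 5/2·1 + (-7/12)·1 = 1 ✓
b·c: 5/2·3/5 + (-7/12)·7/78 = 1355/936 ≠ 1/2 ⇒ order 1.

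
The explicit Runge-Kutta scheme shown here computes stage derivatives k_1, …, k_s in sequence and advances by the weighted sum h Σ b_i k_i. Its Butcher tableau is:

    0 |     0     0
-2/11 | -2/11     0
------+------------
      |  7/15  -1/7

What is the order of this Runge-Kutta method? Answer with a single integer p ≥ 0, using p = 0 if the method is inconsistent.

b = (7/15, -1/7)
c = (0, -2/11)
Σ b_i: 7/15·1 + (-1/7)·1 = 34/105 ≠ 1 ⇒ order 0.

0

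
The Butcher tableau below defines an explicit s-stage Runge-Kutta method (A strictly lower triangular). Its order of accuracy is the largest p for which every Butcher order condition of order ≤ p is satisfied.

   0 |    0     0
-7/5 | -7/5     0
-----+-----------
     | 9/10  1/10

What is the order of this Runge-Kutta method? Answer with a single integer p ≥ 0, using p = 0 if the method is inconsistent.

1

b = (9/10, 1/10)
c = (0, -7/5)
Σ b_i: 9/10·1 + 1/10·1 = 1 ✓
b·c: 1/10·(-7/5) = -7/50 ≠ 1/2 ⇒ order 1.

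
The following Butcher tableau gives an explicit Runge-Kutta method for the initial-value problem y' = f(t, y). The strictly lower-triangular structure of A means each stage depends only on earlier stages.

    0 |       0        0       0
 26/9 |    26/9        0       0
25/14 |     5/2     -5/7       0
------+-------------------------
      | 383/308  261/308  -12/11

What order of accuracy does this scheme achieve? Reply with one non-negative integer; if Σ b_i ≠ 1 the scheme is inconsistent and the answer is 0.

2

b = (383/308, 261/308, -12/11)
c = (0, 26/9, 25/14)
Ac = (0, 0, -130/63)
Σ b_i: 383/308·1 + 261/308·1 + (-12/11)·1 = 1 ✓
b·c: 261/308·26/9 + (-12/11)·25/14 = 1/2 ✓
b·c²: 261/308·676/81 + (-12/11)·625/196 = 17432/4851 ≠ 1/3 ⇒ order 2.
b·Ac: (-12/11)·(-130/63) = 520/231 ≠ 1/6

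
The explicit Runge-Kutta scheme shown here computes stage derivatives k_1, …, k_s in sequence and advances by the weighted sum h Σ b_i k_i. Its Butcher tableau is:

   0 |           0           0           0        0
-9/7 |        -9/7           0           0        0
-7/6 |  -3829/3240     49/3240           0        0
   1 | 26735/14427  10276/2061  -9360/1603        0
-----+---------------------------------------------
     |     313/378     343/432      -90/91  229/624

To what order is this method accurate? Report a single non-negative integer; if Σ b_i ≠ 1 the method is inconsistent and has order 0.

b = (313/378, 343/432, -90/91, 229/624)
c = (0, -9/7, -7/6, 1)
Ac = (0, 0, -7/360, 92/229)
Σ b_i: 313/378·1 + 343/432·1 + (-90/91)·1 + 229/624·1 = 1 ✓
b·c: 343/432·(-9/7) + (-90/91)·(-7/6) + 229/624·1 = 1/2 ✓
b·c²: 343/432·81/49 + (-90/91)·49/36 + 229/624·1 = 1/3 ✓
b·Ac: (-90/91)·(-7/360) + 229/624·92/229 = 1/6 ✓
b·c³: 343/432·(-729/343) + (-90/91)·(-343/216) + 229/624·1 = 1/4 ✓
b·(c∘Ac): (-90/91)·49/2160 + 229/624·92/229 = 1/8 ✓
b·Ac²: (-90/91)·1/40 + 229/624·472/1603 = 1/12 ✓
b·A²c: 229/624·26/229 = 1/24 ✓; 4 stages ⇒ order 4.

4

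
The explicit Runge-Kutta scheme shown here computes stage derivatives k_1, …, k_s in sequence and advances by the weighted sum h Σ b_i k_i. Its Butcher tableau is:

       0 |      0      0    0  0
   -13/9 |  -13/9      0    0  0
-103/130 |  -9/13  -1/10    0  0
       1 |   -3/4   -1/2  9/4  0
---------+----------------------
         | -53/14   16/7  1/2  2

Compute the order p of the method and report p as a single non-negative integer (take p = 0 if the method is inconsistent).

b = (-53/14, 16/7, 1/2, 2)
c = (0, -13/9, -103/130, 1)
Ac = (0, 0, 13/90, -4963/4680)
Σ b_i: (-53/14)·1 + 16/7·1 + 1/2·1 + 2·1 = 1 ✓
b·c: 16/7·(-13/9) + 1/2·(-103/130) + 2·1 = -27809/16380 ≠ 1/2 ⇒ order 1.

1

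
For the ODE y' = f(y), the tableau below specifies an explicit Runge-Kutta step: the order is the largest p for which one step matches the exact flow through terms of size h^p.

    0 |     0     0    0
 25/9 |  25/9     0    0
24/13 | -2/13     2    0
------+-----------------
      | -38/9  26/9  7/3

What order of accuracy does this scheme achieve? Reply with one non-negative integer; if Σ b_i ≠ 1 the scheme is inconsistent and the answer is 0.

b = (-38/9, 26/9, 7/3)
c = (0, 25/9, 24/13)
Ac = (0, 0, 50/9)
Σ b_i: (-38/9)·1 + 26/9·1 + 7/3·1 = 1 ✓
b·c: 26/9·25/9 + 7/3·24/13 = 12986/1053 ≠ 1/2 ⇒ order 1.

1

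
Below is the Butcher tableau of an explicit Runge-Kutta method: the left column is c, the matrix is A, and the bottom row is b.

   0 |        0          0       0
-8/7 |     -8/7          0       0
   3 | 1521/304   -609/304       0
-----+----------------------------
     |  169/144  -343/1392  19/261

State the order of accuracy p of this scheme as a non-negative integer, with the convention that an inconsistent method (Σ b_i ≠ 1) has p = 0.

3

b = (169/144, -343/1392, 19/261)
c = (0, -8/7, 3)
Ac = (0, 0, 87/38)
Σ b_i: 169/144·1 + (-343/1392)·1 + 19/261·1 = 1 ✓
b·c: (-343/1392)·(-8/7) + 19/261·3 = 1/2 ✓
b·c²: (-343/1392)·64/49 + 19/261·9 = 1/3 ✓
b·Ac: 19/261·87/38 = 1/6 ✓; 3 stages ⇒ order 3.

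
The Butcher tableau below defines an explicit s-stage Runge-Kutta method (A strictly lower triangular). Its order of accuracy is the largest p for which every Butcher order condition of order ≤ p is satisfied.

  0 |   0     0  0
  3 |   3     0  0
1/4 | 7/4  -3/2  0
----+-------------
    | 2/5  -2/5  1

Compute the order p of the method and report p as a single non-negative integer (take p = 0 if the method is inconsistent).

1

b = (2/5, -2/5, 1)
c = (0, 3, 1/4)
Ac = (0, 0, -9/2)
Σ b_i: 2/5·1 + (-2/5)·1 + 1·1 = 1 ✓
b·c: (-2/5)·3 + 1·1/4 = -19/20 ≠ 1/2 ⇒ order 1.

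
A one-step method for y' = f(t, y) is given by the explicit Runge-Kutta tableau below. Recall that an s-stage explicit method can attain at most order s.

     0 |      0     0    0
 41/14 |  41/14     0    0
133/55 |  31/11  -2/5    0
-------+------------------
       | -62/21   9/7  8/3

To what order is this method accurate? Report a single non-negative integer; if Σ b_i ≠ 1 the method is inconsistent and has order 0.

1

b = (-62/21, 9/7, 8/3)
c = (0, 41/14, 133/55)
Ac = (0, 0, -41/35)
Σ b_i: (-62/21)·1 + 9/7·1 + 8/3·1 = 1 ✓
b·c: 9/7·41/14 + 8/3·133/55 = 165157/16170 ≠ 1/2 ⇒ order 1.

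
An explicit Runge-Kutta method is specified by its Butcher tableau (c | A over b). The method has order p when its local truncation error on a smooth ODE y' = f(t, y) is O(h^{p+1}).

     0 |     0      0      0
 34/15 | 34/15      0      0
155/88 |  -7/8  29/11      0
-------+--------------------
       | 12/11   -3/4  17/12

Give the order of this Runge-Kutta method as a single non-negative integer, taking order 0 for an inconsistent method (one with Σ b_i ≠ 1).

0

b = (12/11, -3/4, 17/12)
c = (0, 34/15, 155/88)
Ac = (0, 0, 986/165)
Σ b_i: 12/11·1 + (-3/4)·1 + 17/12·1 = 58/33 ≠ 1 ⇒ order 0.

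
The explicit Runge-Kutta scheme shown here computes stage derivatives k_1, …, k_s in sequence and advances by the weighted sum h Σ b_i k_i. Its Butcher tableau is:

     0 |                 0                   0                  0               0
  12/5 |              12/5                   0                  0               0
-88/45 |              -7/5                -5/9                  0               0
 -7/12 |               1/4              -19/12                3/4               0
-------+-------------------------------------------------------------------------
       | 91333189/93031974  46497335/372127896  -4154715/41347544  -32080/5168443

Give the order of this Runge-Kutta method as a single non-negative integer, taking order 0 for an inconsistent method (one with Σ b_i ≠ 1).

3

b = (91333189/93031974, 46497335/372127896, -4154715/41347544, -32080/5168443)
c = (0, 12/5, -88/45, -7/12)
Ac = (0, 0, -4/3, -79/15)
Σ b_i: 91333189/93031974·1 + 46497335/372127896·1 + (-4154715/41347544)·1 + (-32080/5168443)·1 = 1 ✓
b·c: 46497335/372127896·12/5 + (-4154715/41347544)·(-88/45) + (-32080/5168443)·(-7/12) = 1/2 ✓
b·c²: 46497335/372127896·144/25 + (-4154715/41347544)·7744/2025 + (-32080/5168443)·49/144 = 1/3 ✓
b·Ac: (-4154715/41347544)·(-4/3) + (-32080/5168443)·(-79/15) = 1/6 ✓
b·c³: 46497335/372127896·1728/125 + (-4154715/41347544)·(-681472/91125) + (-32080/5168443)·(-343/1728) = 14831909527/5980626900 ≠ 1/4 ⇒ order 3.
b·(c∘Ac): (-4154715/41347544)·352/135 + (-32080/5168443)·553/180 = -13074176/46515987 ≠ 1/8
b·Ac²: (-4154715/41347544)·(-16/5) + (-32080/5168443)·(-844/135) = 7183718/19935423 ≠ 1/12
b·A²c: (-32080/5168443)·(-1) = 32080/5168443 ≠ 1/24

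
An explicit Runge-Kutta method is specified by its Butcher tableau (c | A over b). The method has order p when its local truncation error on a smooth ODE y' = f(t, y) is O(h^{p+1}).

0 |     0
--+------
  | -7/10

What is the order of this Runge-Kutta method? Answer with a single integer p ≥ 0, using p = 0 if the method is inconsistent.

b = (-7/10)
c = (0)
Σ b_i: (-7/10)·1 = -7/10 ≠ 1 ⇒ order 0.

0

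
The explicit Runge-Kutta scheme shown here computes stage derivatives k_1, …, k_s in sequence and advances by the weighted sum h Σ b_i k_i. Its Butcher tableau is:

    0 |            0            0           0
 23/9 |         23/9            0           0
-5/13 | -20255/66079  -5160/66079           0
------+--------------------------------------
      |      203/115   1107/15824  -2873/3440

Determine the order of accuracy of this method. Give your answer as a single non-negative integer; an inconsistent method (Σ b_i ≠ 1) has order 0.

3

b = (203/115, 1107/15824, -2873/3440)
c = (0, 23/9, -5/13)
Ac = (0, 0, -1720/8619)
Σ b_i: 203/115·1 + 1107/15824·1 + (-2873/3440)·1 = 1 ✓
b·c: 1107/15824·23/9 + (-2873/3440)·(-5/13) = 1/2 ✓
b·c²: 1107/15824·529/81 + (-2873/3440)·25/169 = 1/3 ✓
b·Ac: (-2873/3440)·(-1720/8619) = 1/6 ✓; 3 stages ⇒ order 3.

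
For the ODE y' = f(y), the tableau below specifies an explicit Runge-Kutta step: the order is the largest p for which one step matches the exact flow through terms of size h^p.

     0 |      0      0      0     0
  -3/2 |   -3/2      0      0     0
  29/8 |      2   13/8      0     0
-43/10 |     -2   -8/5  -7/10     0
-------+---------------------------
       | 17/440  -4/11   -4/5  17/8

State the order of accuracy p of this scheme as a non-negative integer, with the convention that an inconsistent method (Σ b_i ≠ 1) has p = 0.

b = (17/440, -4/11, -4/5, 17/8)
c = (0, -3/2, 29/8, -43/10)
Ac = (0, 0, -39/16, -11/80)
Σ b_i: 17/440·1 + (-4/11)·1 + (-4/5)·1 + 17/8·1 = 1 ✓
b·c: (-4/11)·(-3/2) + (-4/5)·29/8 + 17/8·(-43/10) = -10113/880 ≠ 1/2 ⇒ order 1.

1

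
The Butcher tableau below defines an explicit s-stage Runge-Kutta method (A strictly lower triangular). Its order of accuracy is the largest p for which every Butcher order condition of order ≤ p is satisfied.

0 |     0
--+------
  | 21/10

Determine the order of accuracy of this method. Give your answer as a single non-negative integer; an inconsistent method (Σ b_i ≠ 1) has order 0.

0

b = (21/10)
c = (0)
Σ b_i: 21/10·1 = 21/10 ≠ 1 ⇒ order 0.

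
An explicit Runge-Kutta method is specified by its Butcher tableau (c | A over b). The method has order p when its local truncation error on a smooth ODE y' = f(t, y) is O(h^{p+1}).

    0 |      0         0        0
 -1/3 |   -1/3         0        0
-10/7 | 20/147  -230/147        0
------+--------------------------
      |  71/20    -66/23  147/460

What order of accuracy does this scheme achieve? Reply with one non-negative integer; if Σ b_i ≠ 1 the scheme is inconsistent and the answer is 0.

3

b = (71/20, -66/23, 147/460)
c = (0, -1/3, -10/7)
Ac = (0, 0, 230/441)
Σ b_i: 71/20·1 + (-66/23)·1 + 147/460·1 = 1 ✓
b·c: (-66/23)·(-1/3) + 147/460·(-10/7) = 1/2 ✓
b·c²: (-66/23)·1/9 + 147/460·100/49 = 1/3 ✓
b·Ac: 147/460·230/441 = 1/6 ✓; 3 stages ⇒ order 3.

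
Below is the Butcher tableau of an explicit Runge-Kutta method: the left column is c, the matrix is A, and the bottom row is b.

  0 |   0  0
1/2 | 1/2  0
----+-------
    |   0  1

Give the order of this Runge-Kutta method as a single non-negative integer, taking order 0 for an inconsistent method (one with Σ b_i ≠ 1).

b = (0, 1)
c = (0, 1/2)
Σ b_i: 1·1 = 1 ✓
b·c: 1·1/2 = 1/2 ✓; 2 stages ⇒ order 2.

2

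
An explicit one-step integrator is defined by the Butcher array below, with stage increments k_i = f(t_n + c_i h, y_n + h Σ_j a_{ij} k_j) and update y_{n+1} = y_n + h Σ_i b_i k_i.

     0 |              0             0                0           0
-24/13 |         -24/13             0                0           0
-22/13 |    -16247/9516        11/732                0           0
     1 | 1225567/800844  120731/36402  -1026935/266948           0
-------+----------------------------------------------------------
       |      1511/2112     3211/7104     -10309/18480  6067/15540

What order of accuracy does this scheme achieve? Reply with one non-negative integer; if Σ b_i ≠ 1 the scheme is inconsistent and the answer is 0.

4

b = (1511/2112, 3211/7104, -10309/18480, 6067/15540)
c = (0, -24/13, -22/13, 1)
Ac = (0, 0, -22/793, 4699/12134)
Σ b_i: 1511/2112·1 + 3211/7104·1 + (-10309/18480)·1 + 6067/15540·1 = 1 ✓
b·c: 3211/7104·(-24/13) + (-10309/18480)·(-22/13) + 6067/15540·1 = 1/2 ✓
b·c²: 3211/7104·576/169 + (-10309/18480)·484/169 + 6067/15540·1 = 1/3 ✓
b·Ac: (-10309/18480)·(-22/793) + 6067/15540·4699/12134 = 1/6 ✓
b·c³: 3211/7104·(-13824/2197) + (-10309/18480)·(-10648/2197) + 6067/15540·1 = 1/4 ✓
b·(c∘Ac): (-10309/18480)·484/10309 + 6067/15540·4699/12134 = 1/8 ✓
b·Ac²: (-10309/18480)·528/10309 + 6067/15540·1739/6067 = 1/12 ✓
b·A²c: 6067/15540·1295/12134 = 1/24 ✓; 4 stages ⇒ order 4.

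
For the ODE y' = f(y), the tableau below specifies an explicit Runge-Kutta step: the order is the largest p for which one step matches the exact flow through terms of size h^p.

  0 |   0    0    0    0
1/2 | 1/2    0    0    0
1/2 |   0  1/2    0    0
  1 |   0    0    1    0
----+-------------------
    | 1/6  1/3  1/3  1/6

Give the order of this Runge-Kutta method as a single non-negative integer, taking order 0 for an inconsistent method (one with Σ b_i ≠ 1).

4

b = (1/6, 1/3, 1/3, 1/6)
c = (0, 1/2, 1/2, 1)
Ac = (0, 0, 1/4, 1/2)
Σ b_i: 1/6·1 + 1/3·1 + 1/3·1 + 1/6·1 = 1 ✓
b·c: 1/3·1/2 + 1/3·1/2 + 1/6·1 = 1/2 ✓
b·c²: 1/3·1/4 + 1/3·1/4 + 1/6·1 = 1/3 ✓
b·Ac: 1/3·1/4 + 1/6·1/2 = 1/6 ✓
b·c³: 1/3·1/8 + 1/3·1/8 + 1/6·1 = 1/4 ✓
b·(c∘Ac): 1/3·1/8 + 1/6·1/2 = 1/8 ✓
b·Ac²: 1/3·1/8 + 1/6·1/4 = 1/12 ✓
b·A²c: 1/6·1/4 = 1/24 ✓; 4 stages ⇒ order 4.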